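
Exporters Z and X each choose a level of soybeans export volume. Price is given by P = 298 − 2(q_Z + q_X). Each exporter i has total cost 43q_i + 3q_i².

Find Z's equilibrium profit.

Exporter Z's profit: π = q_Z(298 − 2(q_Z + q_X)) − 43q_Z − 3q_Z².
∂π/∂q_Z = 255 − 10q_Z − 2q_X = 0, so q_Z = 25.5 − 0.2q_X.
Setting q_Z = q_X in the reaction function: q_Z = 25.5 − 0.2q_Z, so q_Z = 25.5 / 1.2 = 21.25.
Price P = 298 − 2·42.5 = 213.
Z's profit: (213 − 43)·21.25 − 3(21.25)² = 2257.8125.

2257.8125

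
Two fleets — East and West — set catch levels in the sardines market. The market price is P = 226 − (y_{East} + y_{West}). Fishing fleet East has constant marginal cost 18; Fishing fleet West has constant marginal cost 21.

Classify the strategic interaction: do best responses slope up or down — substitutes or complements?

Fishing fleet East's profit: π = y_{East}(226 − (y_{East} + y_{West})) − 18y_{East}.
∂π/∂y_{East} = 208 − 2y_{East} − y_{West} = 0, so y_{East} = 104 − 0.5y_{West}.
The best-response slope dy_{East}/dy_{West} = −0.5 < 0: the reaction function is downward-sloping, so the choices are strategic substitutes.

strategic substitutes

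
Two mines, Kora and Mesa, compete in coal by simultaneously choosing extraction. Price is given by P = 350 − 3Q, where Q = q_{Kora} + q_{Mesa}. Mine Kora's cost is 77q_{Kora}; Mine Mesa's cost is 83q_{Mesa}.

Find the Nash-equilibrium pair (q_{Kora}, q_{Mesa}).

31, 29

Mine Kora's profit: π = q_{Kora}(350 − 3(q_{Kora} + q_{Mesa})) − 77q_{Kora}.
∂π/∂q_{Kora} = 273 − 6q_{Kora} − 3q_{Mesa} = 0, so q_{Kora} = 45.5 − 0.5q_{Mesa}.
By the same steps for Mesa: q_{Mesa} = 44.5 − 0.5q_{Kora}.
Solving the two reaction functions simultaneously: (1 − (−0.5)(−0.5))q_{Kora} = 45.5 − 0.5·44.5, so 0.75q_{Kora} = 23.25 and q_{Kora} = 31.
Then q_{Mesa} = 44.5 − 0.5·31 = 29.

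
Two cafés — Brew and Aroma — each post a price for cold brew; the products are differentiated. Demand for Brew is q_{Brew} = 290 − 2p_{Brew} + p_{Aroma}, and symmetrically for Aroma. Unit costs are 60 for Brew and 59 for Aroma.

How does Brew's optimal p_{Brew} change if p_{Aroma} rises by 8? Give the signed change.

2

Brew's profit: π = (p_{Brew} − 60)(290 − 2p_{Brew} + p_{Aroma}).
∂π/∂p_{Brew} = 410 − 4p_{Brew} + p_{Aroma} = 0 ⇒ p_{Brew} = 102.5 + 0.25p_{Aroma}.
The reaction-function slope is 0.25, so an 8-unit rise in p_{Aroma} moves p_{Brew} by 0.25 × 8 = 2. Brew's best response rises — the actions are strategic complements.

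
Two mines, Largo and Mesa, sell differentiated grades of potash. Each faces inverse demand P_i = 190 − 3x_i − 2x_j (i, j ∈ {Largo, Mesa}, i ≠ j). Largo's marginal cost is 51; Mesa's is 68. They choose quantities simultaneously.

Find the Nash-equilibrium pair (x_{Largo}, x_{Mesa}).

Mine Largo's profit: π = x_{Largo}(190 − 3x_{Largo} − 2x_{Mesa}) − 51x_{Largo}.
∂π/∂x_{Largo} = 139 − 6x_{Largo} − 2x_{Mesa} = 0 ⇒ x_{Largo} = 139/6 − (1/3)x_{Mesa}.
Similarly x_{Mesa} = 61/3 − (1/3)x_{Largo}.
Solving the two reaction functions simultaneously: (1 − (−1/3)(−1/3))x_{Largo} = 139/6 − (1/3)·(61/3), so (8/9)x_{Largo} = 295/18 and x_{Largo} = 18.4375.
Then x_{Mesa} = 61/3 − (1/3)·18.4375 = 14.1875.

18.4375, 14.1875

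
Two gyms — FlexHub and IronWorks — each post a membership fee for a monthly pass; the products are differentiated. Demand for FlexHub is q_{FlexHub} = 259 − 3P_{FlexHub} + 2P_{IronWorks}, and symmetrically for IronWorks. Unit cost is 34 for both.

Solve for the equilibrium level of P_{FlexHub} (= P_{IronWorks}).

FlexHub's profit: π = (P_{FlexHub} − 34)(259 − 3P_{FlexHub} + 2P_{IronWorks}).
∂π/∂P_{FlexHub} = 361 − 6P_{FlexHub} + 2P_{IronWorks} = 0 ⇒ P_{FlexHub} = 361/6 + (1/3)P_{IronWorks}.
By symmetry P_{IronWorks} = P_{FlexHub}; substituting into the reaction function, (2/3)P_{FlexHub} = 361/6 and P_{FlexHub} = 90.25.

90.25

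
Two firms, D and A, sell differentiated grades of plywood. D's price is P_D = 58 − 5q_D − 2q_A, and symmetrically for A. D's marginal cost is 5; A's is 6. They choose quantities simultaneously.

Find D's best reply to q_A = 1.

Firm D's profit: π = q_D(58 − 5q_D − 2q_A) − 5q_D.
∂π/∂q_D = 53 − 10q_D − 2q_A = 0 ⇒ q_D = 5.3 − 0.2q_A.
At q_A = 1: q_D = 5.3 − 0.2·1 = 5.1.

5.1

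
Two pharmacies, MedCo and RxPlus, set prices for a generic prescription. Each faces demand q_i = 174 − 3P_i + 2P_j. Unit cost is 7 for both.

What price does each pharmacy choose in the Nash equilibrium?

MedCo's profit: π = (P_{MedCo} − 7)(174 − 3P_{MedCo} + 2P_{RxPlus}).
∂π/∂P_{MedCo} = 195 − 6P_{MedCo} + 2P_{RxPlus} = 0 ⇒ P_{MedCo} = 32.5 + (1/3)P_{RxPlus}.
Setting P_{MedCo} = P_{RxPlus} in the reaction function: P_{MedCo} = 32.5 + (1/3)P_{MedCo}, so P_{MedCo} = 32.5 / (2/3) = 48.75.

48.75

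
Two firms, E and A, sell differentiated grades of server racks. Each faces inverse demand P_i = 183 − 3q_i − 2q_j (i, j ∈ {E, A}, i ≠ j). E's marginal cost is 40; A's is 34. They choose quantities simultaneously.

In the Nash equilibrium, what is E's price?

Firm E's profit: π = q_E(183 − 3q_E − 2q_A) − 40q_E.
∂π/∂q_E = 143 − 6q_E − 2q_A = 0 ⇒ q_E = 143/6 − (1/3)q_A.
Similarly q_A = 149/6 − (1/3)q_E.
Plugging q_A into E's best response: q_E = 143/6 − (1/3)(149/6 − (1/3)q_E) ⇒ (8/9)q_E = 140/9, so q_E = 17.5.
Then q_A = 149/6 − (1/3)·17.5 = 19.
P_E = 183 − 3·17.5 − 2·19 = 92.5.

92.5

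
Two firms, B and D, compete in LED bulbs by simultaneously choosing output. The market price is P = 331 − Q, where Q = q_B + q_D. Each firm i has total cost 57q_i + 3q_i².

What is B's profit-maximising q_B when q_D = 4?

33.75

Firm B's profit: π = q_B(331 − (q_B + q_D)) − 57q_B − 3q_B².
∂π/∂q_B = 274 − 8q_B − q_D = 0, so q_B = 34.25 − 0.125q_D.
At q_D = 4: q_B = 34.25 − 0.125·4 = 33.75.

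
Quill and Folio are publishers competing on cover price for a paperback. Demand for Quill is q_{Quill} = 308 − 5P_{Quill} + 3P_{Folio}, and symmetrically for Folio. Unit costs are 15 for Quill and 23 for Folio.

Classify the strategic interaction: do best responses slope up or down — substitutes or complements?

Quill's profit: π = (P_{Quill} − 15)(308 − 5P_{Quill} + 3P_{Folio}).
∂π/∂P_{Quill} = 383 − 10P_{Quill} + 3P_{Folio} = 0 ⇒ P_{Quill} = 38.3 + 0.3P_{Folio}.
The best-response slope dP_{Quill}/dP_{Folio} = 0.3 > 0: the reaction function is upward-sloping, so the choices are strategic complements.

strategic complements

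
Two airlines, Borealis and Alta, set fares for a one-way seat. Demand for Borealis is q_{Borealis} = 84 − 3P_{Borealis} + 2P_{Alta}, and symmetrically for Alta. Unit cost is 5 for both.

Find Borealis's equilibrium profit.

Borealis's profit: π = (P_{Borealis} − 5)(84 − 3P_{Borealis} + 2P_{Alta}).
∂π/∂P_{Borealis} = 99 − 6P_{Borealis} + 2P_{Alta} = 0 ⇒ P_{Borealis} = 16.5 + (1/3)P_{Alta}.
By symmetry P_{Alta} = P_{Borealis}; substituting into the reaction function, (2/3)P_{Borealis} = 16.5 and P_{Borealis} = 24.75.
q_{Borealis} = 84 − 3·24.75 + 2·24.75 = 59.25.
Profit = (24.75 − 5)·59.25 = 1170.1875.

1170.1875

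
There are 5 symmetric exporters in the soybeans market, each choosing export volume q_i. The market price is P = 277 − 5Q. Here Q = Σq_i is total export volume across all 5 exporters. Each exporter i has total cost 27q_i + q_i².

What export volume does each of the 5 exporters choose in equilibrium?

7.8125

A representative exporter's profit is π_i = q_i(277 − 5Q) − 27q_i − q_i², with Q = q_i + Σ_{j≠i} q_j.
First-order condition: 250 − 12q_i − 5Σ_{j≠i} q_j = 0.
Imposing symmetry (q_j = q for all j) turns Σ_{j≠i} q_j into 4q, so 250 = 32q and q = 7.8125.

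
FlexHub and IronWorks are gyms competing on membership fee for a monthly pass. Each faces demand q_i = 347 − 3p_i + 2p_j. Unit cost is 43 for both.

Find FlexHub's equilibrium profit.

FlexHub's profit: π = (p_{FlexHub} − 43)(347 − 3p_{FlexHub} + 2p_{IronWorks}).
∂π/∂p_{FlexHub} = 476 − 6p_{FlexHub} + 2p_{IronWorks} = 0 ⇒ p_{FlexHub} = 238/3 + (1/3)p_{IronWorks}.
The game is symmetric, so in equilibrium p_{IronWorks} = p_{FlexHub}: the reaction function gives (2/3)p_{FlexHub} = 238/3, hence p_{FlexHub} = 119.
q_{FlexHub} = 347 − 3·119 + 2·119 = 228.
Profit = (119 − 43)·228 = 17328.

17328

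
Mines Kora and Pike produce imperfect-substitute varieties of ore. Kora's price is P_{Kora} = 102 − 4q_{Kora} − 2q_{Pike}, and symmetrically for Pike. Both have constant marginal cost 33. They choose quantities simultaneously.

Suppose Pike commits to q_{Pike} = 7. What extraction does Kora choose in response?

Mine Kora's profit: π = q_{Kora}(102 − 4q_{Kora} − 2q_{Pike}) − 33q_{Kora}.
∂π/∂q_{Kora} = 69 − 8q_{Kora} − 2q_{Pike} = 0 ⇒ q_{Kora} = 8.625 − 0.25q_{Pike}.
At q_{Pike} = 7: q_{Kora} = 8.625 − 0.25·7 = 6.875.

6.875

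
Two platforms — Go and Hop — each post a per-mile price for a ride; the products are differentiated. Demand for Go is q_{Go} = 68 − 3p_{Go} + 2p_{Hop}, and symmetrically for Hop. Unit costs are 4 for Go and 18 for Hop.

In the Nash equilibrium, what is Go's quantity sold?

55.875

Go's profit: π = (p_{Go} − 4)(68 − 3p_{Go} + 2p_{Hop}).
∂π/∂p_{Go} = 80 − 6p_{Go} + 2p_{Hop} = 0 ⇒ p_{Go} = 40/3 + (1/3)p_{Hop}.
Similarly p_{Hop} = 61/3 + (1/3)p_{Go}.
Plugging p_{Hop} into Go's best response: p_{Go} = 40/3 + (1/3)(61/3 + (1/3)p_{Go}) ⇒ (8/9)p_{Go} = 181/9, so p_{Go} = 22.625.
Then p_{Hop} = 61/3 + (1/3)·22.625 = 27.875.
q_{Go} = 68 − 3·22.625 + 2·27.875 = 55.875.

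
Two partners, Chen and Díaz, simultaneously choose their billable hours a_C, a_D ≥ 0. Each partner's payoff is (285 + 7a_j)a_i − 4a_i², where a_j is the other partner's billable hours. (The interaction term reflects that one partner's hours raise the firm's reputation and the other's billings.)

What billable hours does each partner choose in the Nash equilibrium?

285

Chen's payoff is (285 + 7a_D)a_C − 4a_C².
∂π/∂a_C = 285 + 7a_D − 8a_C = 0, so a_C = 35.625 + 0.875a_D.
Setting a_C = a_D in the reaction function: a_C = 35.625 + 0.875a_C, so a_C = 35.625 / 0.125 = 285.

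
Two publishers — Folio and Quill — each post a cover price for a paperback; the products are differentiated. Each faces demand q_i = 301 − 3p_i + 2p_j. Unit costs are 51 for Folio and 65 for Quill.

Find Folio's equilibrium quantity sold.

195.375

Folio's profit: π = (p_{Folio} − 51)(301 − 3p_{Folio} + 2p_{Quill}).
∂π/∂p_{Folio} = 454 − 6p_{Folio} + 2p_{Quill} = 0 ⇒ p_{Folio} = 227/3 + (1/3)p_{Quill}.
Similarly p_{Quill} = 248/3 + (1/3)p_{Folio}.
Solving the two reaction functions simultaneously: (1 − (1/3)(1/3))p_{Folio} = 227/3 + (1/3)·(248/3), so (8/9)p_{Folio} = 929/9 and p_{Folio} = 116.125.
Then p_{Quill} = 248/3 + (1/3)·116.125 = 121.375.
q_{Folio} = 301 − 3·116.125 + 2·121.375 = 195.375.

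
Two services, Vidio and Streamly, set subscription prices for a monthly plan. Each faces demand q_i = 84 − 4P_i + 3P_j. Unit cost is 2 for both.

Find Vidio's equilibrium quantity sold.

Vidio's profit: π = (P_{Vidio} − 2)(84 − 4P_{Vidio} + 3P_{Streamly}).
∂π/∂P_{Vidio} = 92 − 8P_{Vidio} + 3P_{Streamly} = 0 ⇒ P_{Vidio} = 11.5 + 0.375P_{Streamly}.
By symmetry P_{Streamly} = P_{Vidio}; substituting into the reaction function, 0.625P_{Vidio} = 11.5 and P_{Vidio} = 18.4.
q_{Vidio} = 84 − 4·18.4 + 3·18.4 = 65.6.

65.6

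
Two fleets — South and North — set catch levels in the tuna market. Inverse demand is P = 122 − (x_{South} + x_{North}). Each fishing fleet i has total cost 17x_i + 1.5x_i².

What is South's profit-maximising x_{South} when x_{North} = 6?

19.8

Fishing fleet South's profit: π = x_{South}(122 − (x_{South} + x_{North})) − 17x_{South} − 1.5x_{South}².
∂π/∂x_{South} = 105 − 5x_{South} − x_{North} = 0, so x_{South} = 21 − 0.2x_{North}.
At x_{North} = 6: x_{South} = 21 − 0.2·6 = 19.8.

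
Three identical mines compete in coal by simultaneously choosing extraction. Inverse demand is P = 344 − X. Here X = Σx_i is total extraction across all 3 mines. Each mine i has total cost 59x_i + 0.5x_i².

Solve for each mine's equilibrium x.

A representative mine's profit is π_i = x_i(344 − X) − 59x_i − 0.5x_i², with X = x_i + Σ_{j≠i} x_j.
First-order condition: 285 − 3x_i − Σ_{j≠i} x_j = 0.
Imposing symmetry (x_j = x for all j) turns Σ_{j≠i} x_j into 2x, so 285 = 5x and x = 57.

57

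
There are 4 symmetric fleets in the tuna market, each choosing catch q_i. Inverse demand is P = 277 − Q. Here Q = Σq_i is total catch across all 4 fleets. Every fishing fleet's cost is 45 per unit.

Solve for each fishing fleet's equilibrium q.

A representative fishing fleet's profit is π_i = q_i(277 − Q) − 45q_i, with Q = q_i + Σ_{j≠i} q_j.
First-order condition: 232 − 2q_i − Σ_{j≠i} q_j = 0.
Imposing symmetry (q_j = q for all j) turns Σ_{j≠i} q_j into 3q, so 232 = 5q and q = 46.4.

46.4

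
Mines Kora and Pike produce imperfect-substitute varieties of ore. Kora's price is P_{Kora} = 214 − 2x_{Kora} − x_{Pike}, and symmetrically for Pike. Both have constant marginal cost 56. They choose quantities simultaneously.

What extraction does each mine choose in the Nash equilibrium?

31.6

Mine Kora's profit: π = x_{Kora}(214 − 2x_{Kora} − x_{Pike}) − 56x_{Kora}.
∂π/∂x_{Kora} = 158 − 4x_{Kora} − x_{Pike} = 0 ⇒ x_{Kora} = 39.5 − 0.25x_{Pike}.
The game is symmetric, so in equilibrium x_{Pike} = x_{Kora}: the reaction function gives 1.25x_{Kora} = 39.5, hence x_{Kora} = 31.6.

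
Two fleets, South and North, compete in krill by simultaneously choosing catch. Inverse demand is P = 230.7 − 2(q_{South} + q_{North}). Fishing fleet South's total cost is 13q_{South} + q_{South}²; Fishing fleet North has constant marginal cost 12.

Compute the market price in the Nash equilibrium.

Fishing fleet South's profit: π = q_{South}(230.7 − 2(q_{South} + q_{North})) − 13q_{South} − q_{South}².
∂π/∂q_{South} = 217.7 − 6q_{South} − 2q_{North} = 0, so q_{South} = 2177/60 − (1/3)q_{North}.
For North: ∂π/∂q_{North} = 218.7 − 4q_{North} − 2q_{South} = 0 ⇒ q_{North} = 54.675 − 0.5q_{South}.
Substituting the second reaction function into the first: q_{South} = 2177/60 − (1/3)(54.675 − 0.5q_{South}), which gives (5/6)q_{South} = 2167/120 ⇒ q_{South} = 21.67.
Then q_{North} = 54.675 − 0.5·21.67 = 43.84.
Equilibrium price: P = 230.7 − 2·65.51 = 99.68.

99.68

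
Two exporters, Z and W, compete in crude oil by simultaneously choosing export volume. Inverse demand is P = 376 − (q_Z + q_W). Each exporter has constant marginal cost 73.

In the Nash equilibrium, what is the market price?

Exporter Z's profit: π = q_Z(376 − (q_Z + q_W)) − 73q_Z.
∂π/∂q_Z = 303 − 2q_Z − q_W = 0, so q_Z = 151.5 − 0.5q_W.
The game is symmetric, so in equilibrium q_W = q_Z: the reaction function gives 1.5q_Z = 151.5, hence q_Z = 101.
Equilibrium price: P = 376 − 202 = 174.

174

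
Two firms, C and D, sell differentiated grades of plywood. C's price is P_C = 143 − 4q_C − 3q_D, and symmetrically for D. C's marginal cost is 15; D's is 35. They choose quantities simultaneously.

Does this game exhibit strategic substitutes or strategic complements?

Firm C's profit: π = q_C(143 − 4q_C − 3q_D) − 15q_C.
∂π/∂q_C = 128 − 8q_C − 3q_D = 0 ⇒ q_C = 16 − 0.375q_D.
The best-response slope dq_C/dq_D = −0.375 < 0: the reaction function is downward-sloping, so the choices are strategic substitutes.

strategic substitutes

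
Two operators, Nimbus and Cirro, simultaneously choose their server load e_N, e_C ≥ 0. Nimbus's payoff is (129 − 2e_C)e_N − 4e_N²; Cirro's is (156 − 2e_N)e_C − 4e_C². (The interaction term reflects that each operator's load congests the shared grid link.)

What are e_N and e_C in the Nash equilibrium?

12, 16.5

Expanding Nimbus's payoff: 129e_N − 2e_Ce_N − 4e_N².
∂π/∂e_N = 129 − 2e_C − 8e_N = 0, so e_N = 16.125 − 0.25e_C.
Likewise for Cirro: e_C = 19.5 − 0.25e_N.
Plugging e_C into Nimbus's best response: e_N = 16.125 − 0.25(19.5 − 0.25e_N) ⇒ 0.9375e_N = 11.25, so e_N = 12.
Then e_C = 19.5 − 0.25·12 = 16.5.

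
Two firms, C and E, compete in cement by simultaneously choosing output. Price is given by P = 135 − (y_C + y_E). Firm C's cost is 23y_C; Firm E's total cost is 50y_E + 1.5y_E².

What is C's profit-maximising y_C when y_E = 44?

Firm C's profit: π = y_C(135 − (y_C + y_E)) − 23y_C.
∂π/∂y_C = 112 − 2y_C − y_E = 0, so y_C = 56 − 0.5y_E.
At y_E = 44: y_C = 56 − 0.5·44 = 34.

34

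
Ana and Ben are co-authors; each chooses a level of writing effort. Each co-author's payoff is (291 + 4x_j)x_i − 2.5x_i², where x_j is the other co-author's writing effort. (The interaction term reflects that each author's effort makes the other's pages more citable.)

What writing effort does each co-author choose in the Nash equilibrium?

Ana's payoff is (291 + 4x_B)x_A − 2.5x_A².
∂π/∂x_A = 291 + 4x_B − 5x_A = 0, so x_A = 58.2 + 0.8x_B.
Setting x_A = x_B in the reaction function: x_A = 58.2 + 0.8x_A, so x_A = 58.2 / 0.2 = 291.

291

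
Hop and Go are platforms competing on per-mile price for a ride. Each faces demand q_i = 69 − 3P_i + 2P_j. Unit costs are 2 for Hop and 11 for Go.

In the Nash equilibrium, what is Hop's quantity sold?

Hop's profit: π = (P_{Hop} − 2)(69 − 3P_{Hop} + 2P_{Go}).
∂π/∂P_{Hop} = 75 − 6P_{Hop} + 2P_{Go} = 0 ⇒ P_{Hop} = 12.5 + (1/3)P_{Go}.
Similarly P_{Go} = 17 + (1/3)P_{Hop}.
Substituting the second reaction function into the first: P_{Hop} = 12.5 + (1/3)(17 + (1/3)P_{Hop}), which gives (8/9)P_{Hop} = 109/6 ⇒ P_{Hop} = 20.4375.
Then P_{Go} = 17 + (1/3)·20.4375 = 23.8125.
q_{Hop} = 69 − 3·20.4375 + 2·23.8125 = 55.3125.

55.3125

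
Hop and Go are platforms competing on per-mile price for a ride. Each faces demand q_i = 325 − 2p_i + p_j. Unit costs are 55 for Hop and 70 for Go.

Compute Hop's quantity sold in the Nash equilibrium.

184

Hop's profit: π = (p_{Hop} − 55)(325 − 2p_{Hop} + p_{Go}).
∂π/∂p_{Hop} = 435 − 4p_{Hop} + p_{Go} = 0 ⇒ p_{Hop} = 108.75 + 0.25p_{Go}.
Similarly p_{Go} = 116.25 + 0.25p_{Hop}.
Substituting the second reaction function into the first: p_{Hop} = 108.75 + 0.25(116.25 + 0.25p_{Hop}), which gives 0.9375p_{Hop} = 137.8125 ⇒ p_{Hop} = 147.
Then p_{Go} = 116.25 + 0.25·147 = 153.
q_{Hop} = 325 − 2·147 + 153 = 184.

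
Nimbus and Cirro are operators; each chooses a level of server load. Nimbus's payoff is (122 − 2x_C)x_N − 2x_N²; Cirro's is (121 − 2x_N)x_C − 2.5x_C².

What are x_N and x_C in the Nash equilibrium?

Expanding Nimbus's payoff: 122x_N − 2x_Cx_N − 2x_N².
∂π/∂x_N = 122 − 2x_C − 4x_N = 0, so x_N = 30.5 − 0.5x_C.
Likewise for Cirro: x_C = 24.2 − 0.4x_N.
Plugging x_C into Nimbus's best response: x_N = 30.5 − 0.5(24.2 − 0.4x_N) ⇒ 0.8x_N = 18.4, so x_N = 23.
Then x_C = 24.2 − 0.4·23 = 15.

23, 15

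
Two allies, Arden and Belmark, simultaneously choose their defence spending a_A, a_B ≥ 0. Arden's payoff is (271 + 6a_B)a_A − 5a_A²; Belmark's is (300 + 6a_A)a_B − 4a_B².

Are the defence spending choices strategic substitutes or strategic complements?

strategic complements

Expanding Arden's payoff: 271a_A + 6a_Ba_A − 5a_A².
∂π/∂a_A = 271 + 6a_B − 10a_A = 0, so a_A = 27.1 + 0.6a_B.
The best-response slope da_A/da_B = 0.6 > 0: the reaction function is upward-sloping, so the choices are strategic complements.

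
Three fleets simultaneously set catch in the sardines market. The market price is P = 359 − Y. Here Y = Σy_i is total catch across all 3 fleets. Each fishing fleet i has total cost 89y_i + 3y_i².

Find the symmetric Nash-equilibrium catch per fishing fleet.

A representative fishing fleet's profit is π_i = y_i(359 − Y) − 89y_i − 3y_i², with Y = y_i + Σ_{j≠i} y_j.
First-order condition: 270 − 8y_i − Σ_{j≠i} y_j = 0.
Imposing symmetry (y_j = y for all j) turns Σ_{j≠i} y_j into 2y, so 270 = 10y and y = 27.

27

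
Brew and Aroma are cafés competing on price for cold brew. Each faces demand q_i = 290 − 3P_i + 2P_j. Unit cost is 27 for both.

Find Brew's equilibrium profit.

Brew's profit: π = (P_{Brew} − 27)(290 − 3P_{Brew} + 2P_{Aroma}).
∂π/∂P_{Brew} = 371 − 6P_{Brew} + 2P_{Aroma} = 0 ⇒ P_{Brew} = 371/6 + (1/3)P_{Aroma}.
The game is symmetric, so in equilibrium P_{Aroma} = P_{Brew}: the reaction function gives (2/3)P_{Brew} = 371/6, hence P_{Brew} = 92.75.
q_{Brew} = 290 − 3·92.75 + 2·92.75 = 197.25.
Profit = (92.75 − 27)·197.25 = 12969.1875.

12969.1875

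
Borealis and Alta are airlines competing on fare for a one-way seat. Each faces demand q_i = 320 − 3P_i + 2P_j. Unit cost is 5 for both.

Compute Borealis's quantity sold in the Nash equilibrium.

Borealis's profit: π = (P_{Borealis} − 5)(320 − 3P_{Borealis} + 2P_{Alta}).
∂π/∂P_{Borealis} = 335 − 6P_{Borealis} + 2P_{Alta} = 0 ⇒ P_{Borealis} = 335/6 + (1/3)P_{Alta}.
The game is symmetric, so in equilibrium P_{Alta} = P_{Borealis}: the reaction function gives (2/3)P_{Borealis} = 335/6, hence P_{Borealis} = 83.75.
q_{Borealis} = 320 − 3·83.75 + 2·83.75 = 236.25.

236.25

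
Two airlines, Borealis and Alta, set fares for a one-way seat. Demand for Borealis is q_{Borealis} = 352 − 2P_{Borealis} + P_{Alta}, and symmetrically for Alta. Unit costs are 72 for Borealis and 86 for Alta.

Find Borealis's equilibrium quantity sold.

Borealis's profit: π = (P_{Borealis} − 72)(352 − 2P_{Borealis} + P_{Alta}).
∂π/∂P_{Borealis} = 496 − 4P_{Borealis} + P_{Alta} = 0 ⇒ P_{Borealis} = 124 + 0.25P_{Alta}.
Similarly P_{Alta} = 131 + 0.25P_{Borealis}.
Solving the two reaction functions simultaneously: (1 − (0.25)(0.25))P_{Borealis} = 124 + 0.25·131, so 0.9375P_{Borealis} = 156.75 and P_{Borealis} = 167.2.
Then P_{Alta} = 131 + 0.25·167.2 = 172.8.
q_{Borealis} = 352 − 2·167.2 + 172.8 = 190.4.

190.4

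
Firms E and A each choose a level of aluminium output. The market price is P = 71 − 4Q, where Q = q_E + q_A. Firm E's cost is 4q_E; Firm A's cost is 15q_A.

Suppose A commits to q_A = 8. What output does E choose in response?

Firm E's profit: π = q_E(71 − 4(q_E + q_A)) − 4q_E.
∂π/∂q_E = 67 − 8q_E − 4q_A = 0, so q_E = 8.375 − 0.5q_A.
At q_A = 8: q_E = 8.375 − 0.5·8 = 4.375.

4.375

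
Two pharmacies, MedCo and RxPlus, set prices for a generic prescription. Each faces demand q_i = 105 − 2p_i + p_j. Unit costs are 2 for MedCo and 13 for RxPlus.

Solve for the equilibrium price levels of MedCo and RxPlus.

MedCo's profit: π = (p_{MedCo} − 2)(105 − 2p_{MedCo} + p_{RxPlus}).
∂π/∂p_{MedCo} = 109 − 4p_{MedCo} + p_{RxPlus} = 0 ⇒ p_{MedCo} = 27.25 + 0.25p_{RxPlus}.
Similarly p_{RxPlus} = 32.75 + 0.25p_{MedCo}.
Plugging p_{RxPlus} into MedCo's best response: p_{MedCo} = 27.25 + 0.25(32.75 + 0.25p_{MedCo}) ⇒ 0.9375p_{MedCo} = 35.4375, so p_{MedCo} = 37.8.
Then p_{RxPlus} = 32.75 + 0.25·37.8 = 42.2.

37.8, 42.2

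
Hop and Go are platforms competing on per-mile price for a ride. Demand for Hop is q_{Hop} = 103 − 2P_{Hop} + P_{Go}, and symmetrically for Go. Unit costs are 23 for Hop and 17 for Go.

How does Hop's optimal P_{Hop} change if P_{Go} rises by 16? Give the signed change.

Hop's profit: π = (P_{Hop} − 23)(103 − 2P_{Hop} + P_{Go}).
∂π/∂P_{Hop} = 149 − 4P_{Hop} + P_{Go} = 0 ⇒ P_{Hop} = 37.25 + 0.25P_{Go}.
The reaction-function slope is 0.25, so a 16-unit rise in P_{Go} moves P_{Hop} by 0.25 × 16 = 4. Hop's best response rises — the actions are strategic complements.

4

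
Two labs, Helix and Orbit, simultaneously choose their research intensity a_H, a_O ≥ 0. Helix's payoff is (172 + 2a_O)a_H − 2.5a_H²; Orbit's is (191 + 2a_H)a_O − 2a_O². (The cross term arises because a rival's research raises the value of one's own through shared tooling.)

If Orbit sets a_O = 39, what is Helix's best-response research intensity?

Expanding Helix's payoff: 172a_H + 2a_Oa_H − 2.5a_H².
∂π/∂a_H = 172 + 2a_O − 5a_H = 0, so a_H = 34.4 + 0.4a_O.
At a_O = 39: a_H = 34.4 + 0.4·39 = 50.

50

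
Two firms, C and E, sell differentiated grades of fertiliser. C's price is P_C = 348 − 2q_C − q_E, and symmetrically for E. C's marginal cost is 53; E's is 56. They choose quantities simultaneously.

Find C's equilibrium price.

Firm C's profit: π = q_C(348 − 2q_C − q_E) − 53q_C.
∂π/∂q_C = 295 − 4q_C − q_E = 0 ⇒ q_C = 73.75 − 0.25q_E.
Similarly q_E = 73 − 0.25q_C.
Solving the two reaction functions simultaneously: (1 − (−0.25)(−0.25))q_C = 73.75 − 0.25·73, so 0.9375q_C = 55.5 and q_C = 59.2.
Then q_E = 73 − 0.25·59.2 = 58.2.
P_C = 348 − 2·59.2 − 58.2 = 171.4.

171.4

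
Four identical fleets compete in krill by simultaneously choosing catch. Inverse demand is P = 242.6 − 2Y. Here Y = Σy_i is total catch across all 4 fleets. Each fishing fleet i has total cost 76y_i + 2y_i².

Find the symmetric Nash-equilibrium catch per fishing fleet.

A representative fishing fleet's profit is π_i = y_i(242.6 − 2Y) − 76y_i − 2y_i², with Y = y_i + Σ_{j≠i} y_j.
First-order condition: 166.6 − 8y_i − 2Σ_{j≠i} y_j = 0.
Imposing symmetry (y_j = y for all j) turns Σ_{j≠i} y_j into 3y, so 166.6 = 14y and y = 11.9.

11.9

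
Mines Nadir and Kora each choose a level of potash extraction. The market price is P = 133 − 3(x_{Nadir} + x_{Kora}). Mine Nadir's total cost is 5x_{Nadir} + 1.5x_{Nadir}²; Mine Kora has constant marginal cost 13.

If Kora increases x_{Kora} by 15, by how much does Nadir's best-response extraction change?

-5

Mine Nadir's profit: π = x_{Nadir}(133 − 3(x_{Nadir} + x_{Kora})) − 5x_{Nadir} − 1.5x_{Nadir}².
∂π/∂x_{Nadir} = 128 − 9x_{Nadir} − 3x_{Kora} = 0, so x_{Nadir} = 128/9 − (1/3)x_{Kora}.
The reaction-function slope is −1/3, so a 15-unit rise in x_{Kora} moves x_{Nadir} by −1/3 × 15 = −5. Nadir's best response falls — the actions are strategic substitutes.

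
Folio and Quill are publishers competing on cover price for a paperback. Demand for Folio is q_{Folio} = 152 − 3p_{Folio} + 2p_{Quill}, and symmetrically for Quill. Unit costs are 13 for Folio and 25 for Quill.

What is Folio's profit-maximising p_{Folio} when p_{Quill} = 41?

Folio's profit: π = (p_{Folio} − 13)(152 − 3p_{Folio} + 2p_{Quill}).
∂π/∂p_{Folio} = 191 − 6p_{Folio} + 2p_{Quill} = 0 ⇒ p_{Folio} = 191/6 + (1/3)p_{Quill}.
At p_{Quill} = 41: p_{Folio} = 191/6 + (1/3)·41 = 45.5.

45.5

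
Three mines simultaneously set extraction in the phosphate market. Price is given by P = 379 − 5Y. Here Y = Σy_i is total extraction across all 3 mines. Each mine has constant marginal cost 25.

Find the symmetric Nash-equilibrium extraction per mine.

17.7

A representative mine's profit is π_i = y_i(379 − 5Y) − 25y_i, with Y = y_i + Σ_{j≠i} y_j.
First-order condition: 354 − 10y_i − 5Σ_{j≠i} y_j = 0.
In a symmetric equilibrium every mine chooses the same y, so Σ_{j≠i} y_j = 2y. The condition becomes 354 − 20y = 0, giving y = 354/20 = 17.7.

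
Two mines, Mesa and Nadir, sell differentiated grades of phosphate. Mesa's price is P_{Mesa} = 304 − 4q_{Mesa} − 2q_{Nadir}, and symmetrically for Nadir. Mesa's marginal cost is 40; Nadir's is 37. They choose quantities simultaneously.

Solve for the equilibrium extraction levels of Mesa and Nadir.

Mine Mesa's profit: π = q_{Mesa}(304 − 4q_{Mesa} − 2q_{Nadir}) − 40q_{Mesa}.
∂π/∂q_{Mesa} = 264 − 8q_{Mesa} − 2q_{Nadir} = 0 ⇒ q_{Mesa} = 33 − 0.25q_{Nadir}.
Similarly q_{Nadir} = 33.375 − 0.25q_{Mesa}.
Substituting the second reaction function into the first: q_{Mesa} = 33 − 0.25(33.375 − 0.25q_{Mesa}), which gives 0.9375q_{Mesa} = 789/32 ⇒ q_{Mesa} = 26.3.
Then q_{Nadir} = 33.375 − 0.25·26.3 = 26.8.

26.3, 26.8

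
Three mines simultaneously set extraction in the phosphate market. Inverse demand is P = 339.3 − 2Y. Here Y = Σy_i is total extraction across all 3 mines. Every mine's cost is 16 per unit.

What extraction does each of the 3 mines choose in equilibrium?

A representative mine's profit is π_i = y_i(339.3 − 2Y) − 16y_i, with Y = y_i + Σ_{j≠i} y_j.
First-order condition: 323.3 − 4y_i − 2Σ_{j≠i} y_j = 0.
With identical mines, set every y_j = y: then 323.3 − 4y − 4y = 0, i.e. y = 323.3/8 = 40.4125.

40.4125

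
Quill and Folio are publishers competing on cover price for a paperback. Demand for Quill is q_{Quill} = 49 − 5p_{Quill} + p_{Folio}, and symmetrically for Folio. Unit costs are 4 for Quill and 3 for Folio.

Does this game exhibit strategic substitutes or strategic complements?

Quill's profit: π = (p_{Quill} − 4)(49 − 5p_{Quill} + p_{Folio}).
∂π/∂p_{Quill} = 69 − 10p_{Quill} + p_{Folio} = 0 ⇒ p_{Quill} = 6.9 + 0.1p_{Folio}.
The best-response slope dp_{Quill}/dp_{Folio} = 0.1 > 0: the reaction function is upward-sloping, so the choices are strategic complements.

strategic complements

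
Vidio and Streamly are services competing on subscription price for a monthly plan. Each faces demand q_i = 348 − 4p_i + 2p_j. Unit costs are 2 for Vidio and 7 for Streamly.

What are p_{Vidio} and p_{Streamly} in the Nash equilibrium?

Vidio's profit: π = (p_{Vidio} − 2)(348 − 4p_{Vidio} + 2p_{Streamly}).
∂π/∂p_{Vidio} = 356 − 8p_{Vidio} + 2p_{Streamly} = 0 ⇒ p_{Vidio} = 44.5 + 0.25p_{Streamly}.
Similarly p_{Streamly} = 47 + 0.25p_{Vidio}.
Solving the two reaction functions simultaneously: (1 − (0.25)(0.25))p_{Vidio} = 44.5 + 0.25·47, so 0.9375p_{Vidio} = 56.25 and p_{Vidio} = 60.
Then p_{Streamly} = 47 + 0.25·60 = 62.

60, 62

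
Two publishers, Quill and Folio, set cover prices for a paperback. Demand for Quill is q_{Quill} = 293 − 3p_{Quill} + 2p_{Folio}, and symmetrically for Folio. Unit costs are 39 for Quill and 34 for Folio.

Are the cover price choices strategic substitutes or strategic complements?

strategic complements

Quill's profit: π = (p_{Quill} − 39)(293 − 3p_{Quill} + 2p_{Folio}).
∂π/∂p_{Quill} = 410 − 6p_{Quill} + 2p_{Folio} = 0 ⇒ p_{Quill} = 205/3 + (1/3)p_{Folio}.
The best-response slope dp_{Quill}/dp_{Folio} = 1/3 > 0: the reaction function is upward-sloping, so the choices are strategic complements.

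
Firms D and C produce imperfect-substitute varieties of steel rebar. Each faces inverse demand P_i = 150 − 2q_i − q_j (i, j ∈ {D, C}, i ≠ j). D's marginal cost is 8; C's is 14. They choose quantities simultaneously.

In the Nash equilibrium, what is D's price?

65.6

Firm D's profit: π = q_D(150 − 2q_D − q_C) − 8q_D.
∂π/∂q_D = 142 − 4q_D − q_C = 0 ⇒ q_D = 35.5 − 0.25q_C.
Similarly q_C = 34 − 0.25q_D.
Substituting the second reaction function into the first: q_D = 35.5 − 0.25(34 − 0.25q_D), which gives 0.9375q_D = 27 ⇒ q_D = 28.8.
Then q_C = 34 − 0.25·28.8 = 26.8.
P_D = 150 − 2·28.8 − 26.8 = 65.6.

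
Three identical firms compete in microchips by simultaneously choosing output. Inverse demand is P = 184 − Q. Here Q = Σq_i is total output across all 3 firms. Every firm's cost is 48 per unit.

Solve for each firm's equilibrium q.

A representative firm's profit is π_i = q_i(184 − Q) − 48q_i, with Q = q_i + Σ_{j≠i} q_j.
First-order condition: 136 − 2q_i − Σ_{j≠i} q_j = 0.
In a symmetric equilibrium every firm chooses the same q, so Σ_{j≠i} q_j = 2q. The condition becomes 136 − 4q = 0, giving q = 136/4 = 34.

34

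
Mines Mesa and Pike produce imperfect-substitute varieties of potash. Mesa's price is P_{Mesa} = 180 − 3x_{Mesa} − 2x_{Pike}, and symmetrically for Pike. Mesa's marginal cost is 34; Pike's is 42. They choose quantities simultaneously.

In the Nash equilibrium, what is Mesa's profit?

Mine Mesa's profit: π = x_{Mesa}(180 − 3x_{Mesa} − 2x_{Pike}) − 34x_{Mesa}.
∂π/∂x_{Mesa} = 146 − 6x_{Mesa} − 2x_{Pike} = 0 ⇒ x_{Mesa} = 73/3 − (1/3)x_{Pike}.
Similarly x_{Pike} = 23 − (1/3)x_{Mesa}.
Solving the two reaction functions simultaneously: (1 − (−1/3)(−1/3))x_{Mesa} = 73/3 − (1/3)·23, so (8/9)x_{Mesa} = 50/3 and x_{Mesa} = 18.75.
Then x_{Pike} = 23 − (1/3)·18.75 = 16.75.
P_{Mesa} = 180 − 3·18.75 − 2·16.75 = 90.25.
Profit = (90.25 − 34)·18.75 = 1054.6875.

1054.6875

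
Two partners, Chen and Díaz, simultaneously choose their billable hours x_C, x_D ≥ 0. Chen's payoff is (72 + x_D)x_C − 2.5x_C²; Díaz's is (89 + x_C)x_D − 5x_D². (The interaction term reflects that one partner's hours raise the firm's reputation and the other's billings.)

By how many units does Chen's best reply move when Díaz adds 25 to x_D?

5

Expanding Chen's payoff: 72x_C + x_Dx_C − 2.5x_C².
∂π/∂x_C = 72 + x_D − 5x_C = 0, so x_C = 14.4 + 0.2x_D.
The reaction-function slope is 0.2, so a 25-unit rise in x_D moves x_C by 0.2 × 25 = 5. Chen's best response rises — the actions are strategic complements.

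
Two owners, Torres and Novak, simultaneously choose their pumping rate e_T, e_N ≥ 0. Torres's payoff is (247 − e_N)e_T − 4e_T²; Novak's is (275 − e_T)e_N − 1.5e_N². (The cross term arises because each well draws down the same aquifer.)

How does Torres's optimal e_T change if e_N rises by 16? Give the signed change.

-2

Expanding Torres's payoff: 247e_T − e_Ne_T − 4e_T².
∂π/∂e_T = 247 − e_N − 8e_T = 0, so e_T = 30.875 − 0.125e_N.
The reaction-function slope is −0.125, so a 16-unit rise in e_N moves e_T by −0.125 × 16 = −2. Torres's best response falls — the actions are strategic substitutes.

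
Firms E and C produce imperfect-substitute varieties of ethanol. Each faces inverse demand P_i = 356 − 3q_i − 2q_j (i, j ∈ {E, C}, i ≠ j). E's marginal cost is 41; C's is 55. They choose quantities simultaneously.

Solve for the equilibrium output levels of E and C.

Firm E's profit: π = q_E(356 − 3q_E − 2q_C) − 41q_E.
∂π/∂q_E = 315 − 6q_E − 2q_C = 0 ⇒ q_E = 52.5 − (1/3)q_C.
Similarly q_C = 301/6 − (1/3)q_E.
Plugging q_C into E's best response: q_E = 52.5 − (1/3)(301/6 − (1/3)q_E) ⇒ (8/9)q_E = 322/9, so q_E = 40.25.
Then q_C = 301/6 − (1/3)·40.25 = 36.75.

40.25, 36.75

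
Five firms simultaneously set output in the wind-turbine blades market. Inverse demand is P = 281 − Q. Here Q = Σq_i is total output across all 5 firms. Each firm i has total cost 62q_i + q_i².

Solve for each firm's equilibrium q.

27.375

A representative firm's profit is π_i = q_i(281 − Q) − 62q_i − q_i², with Q = q_i + Σ_{j≠i} q_j.
First-order condition: 219 − 4q_i − Σ_{j≠i} q_j = 0.
With identical firms, set every q_j = q: then 219 − 4q − 4q = 0, i.e. q = 219/8 = 27.375.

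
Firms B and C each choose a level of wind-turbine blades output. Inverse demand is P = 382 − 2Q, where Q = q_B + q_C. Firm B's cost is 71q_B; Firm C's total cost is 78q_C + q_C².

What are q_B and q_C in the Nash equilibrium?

Firm B's profit: π = q_B(382 − 2(q_B + q_C)) − 71q_B.
∂π/∂q_B = 311 − 4q_B − 2q_C = 0, so q_B = 77.75 − 0.5q_C.
For C: ∂π/∂q_C = 304 − 6q_C − 2q_B = 0 ⇒ q_C = 152/3 − (1/3)q_B.
Substituting the second reaction function into the first: q_B = 77.75 − 0.5(152/3 − (1/3)q_B), which gives (5/6)q_B = 629/12 ⇒ q_B = 62.9.
Then q_C = 152/3 − (1/3)·62.9 = 29.7.

62.9, 29.7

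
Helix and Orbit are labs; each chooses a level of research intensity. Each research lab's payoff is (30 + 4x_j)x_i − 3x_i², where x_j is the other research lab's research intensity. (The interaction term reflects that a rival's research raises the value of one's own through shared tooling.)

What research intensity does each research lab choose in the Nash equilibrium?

15

Helix's payoff is (30 + 4x_O)x_H − 3x_H².
∂π/∂x_H = 30 + 4x_O − 6x_H = 0, so x_H = 5 + (2/3)x_O.
Setting x_H = x_O in the reaction function: x_H = 5 + (2/3)x_H, so x_H = 5 / (1/3) = 15.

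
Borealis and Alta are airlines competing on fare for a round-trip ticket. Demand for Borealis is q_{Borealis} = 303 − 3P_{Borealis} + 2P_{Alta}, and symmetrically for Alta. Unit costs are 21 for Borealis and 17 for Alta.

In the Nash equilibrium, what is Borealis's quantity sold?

Borealis's profit: π = (P_{Borealis} − 21)(303 − 3P_{Borealis} + 2P_{Alta}).
∂π/∂P_{Borealis} = 366 − 6P_{Borealis} + 2P_{Alta} = 0 ⇒ P_{Borealis} = 61 + (1/3)P_{Alta}.
Similarly P_{Alta} = 59 + (1/3)P_{Borealis}.
Solving the two reaction functions simultaneously: (1 − (1/3)(1/3))P_{Borealis} = 61 + (1/3)·59, so (8/9)P_{Borealis} = 242/3 and P_{Borealis} = 90.75.
Then P_{Alta} = 59 + (1/3)·90.75 = 89.25.
q_{Borealis} = 303 − 3·90.75 + 2·89.25 = 209.25.

209.25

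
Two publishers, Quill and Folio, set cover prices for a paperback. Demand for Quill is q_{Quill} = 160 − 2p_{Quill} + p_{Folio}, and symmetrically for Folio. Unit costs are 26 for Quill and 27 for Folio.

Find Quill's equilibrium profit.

4014.08

Quill's profit: π = (p_{Quill} − 26)(160 − 2p_{Quill} + p_{Folio}).
∂π/∂p_{Quill} = 212 − 4p_{Quill} + p_{Folio} = 0 ⇒ p_{Quill} = 53 + 0.25p_{Folio}.
Similarly p_{Folio} = 53.5 + 0.25p_{Quill}.
Solving the two reaction functions simultaneously: (1 − (0.25)(0.25))p_{Quill} = 53 + 0.25·53.5, so 0.9375p_{Quill} = 66.375 and p_{Quill} = 70.8.
Then p_{Folio} = 53.5 + 0.25·70.8 = 71.2.
q_{Quill} = 160 − 2·70.8 + 71.2 = 89.6.
Profit = (70.8 − 26)·89.6 = 4014.08.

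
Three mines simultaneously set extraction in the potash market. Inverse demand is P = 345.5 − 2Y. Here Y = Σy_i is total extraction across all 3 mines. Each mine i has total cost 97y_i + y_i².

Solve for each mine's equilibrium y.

A representative mine's profit is π_i = y_i(345.5 − 2Y) − 97y_i − y_i², with Y = y_i + Σ_{j≠i} y_j.
First-order condition: 248.5 − 6y_i − 2Σ_{j≠i} y_j = 0.
With identical mines, set every y_j = y: then 248.5 − 6y − 4y = 0, i.e. y = 248.5/10 = 24.85.

24.85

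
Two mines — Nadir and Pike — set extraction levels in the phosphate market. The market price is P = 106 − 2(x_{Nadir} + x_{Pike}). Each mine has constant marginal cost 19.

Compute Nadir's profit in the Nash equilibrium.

Mine Nadir's profit: π = x_{Nadir}(106 − 2(x_{Nadir} + x_{Pike})) − 19x_{Nadir}.
∂π/∂x_{Nadir} = 87 − 4x_{Nadir} − 2x_{Pike} = 0, so x_{Nadir} = 21.75 − 0.5x_{Pike}.
The game is symmetric, so in equilibrium x_{Pike} = x_{Nadir}: the reaction function gives 1.5x_{Nadir} = 21.75, hence x_{Nadir} = 14.5.
Price P = 106 − 2·29 = 48.
Nadir's profit: (48 − 19)·14.5 = 420.5.

420.5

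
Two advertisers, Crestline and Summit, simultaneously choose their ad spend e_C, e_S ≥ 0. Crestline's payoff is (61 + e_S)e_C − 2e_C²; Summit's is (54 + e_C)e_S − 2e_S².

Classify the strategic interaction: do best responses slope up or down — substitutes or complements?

strategic complements

Expanding Crestline's payoff: 61e_C + e_Se_C − 2e_C².
∂π/∂e_C = 61 + e_S − 4e_C = 0, so e_C = 15.25 + 0.25e_S.
The best-response slope de_C/de_S = 0.25 > 0: the reaction function is upward-sloping, so the choices are strategic complements.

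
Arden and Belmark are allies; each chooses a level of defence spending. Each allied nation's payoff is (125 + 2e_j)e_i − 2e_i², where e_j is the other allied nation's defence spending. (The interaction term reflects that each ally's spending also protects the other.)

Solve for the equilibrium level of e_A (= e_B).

62.5

Arden's payoff is (125 + 2e_B)e_A − 2e_A².
∂π/∂e_A = 125 + 2e_B − 4e_A = 0, so e_A = 31.25 + 0.5e_B.
Setting e_A = e_B in the reaction function: e_A = 31.25 + 0.5e_A, so e_A = 31.25 / 0.5 = 62.5.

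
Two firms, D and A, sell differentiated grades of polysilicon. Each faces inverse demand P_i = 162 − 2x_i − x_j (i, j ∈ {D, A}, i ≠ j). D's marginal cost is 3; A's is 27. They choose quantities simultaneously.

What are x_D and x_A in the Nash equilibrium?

33.4, 25.4

Firm D's profit: π = x_D(162 − 2x_D − x_A) − 3x_D.
∂π/∂x_D = 159 − 4x_D − x_A = 0 ⇒ x_D = 39.75 − 0.25x_A.
Similarly x_A = 33.75 − 0.25x_D.
Plugging x_A into D's best response: x_D = 39.75 − 0.25(33.75 − 0.25x_D) ⇒ 0.9375x_D = 31.3125, so x_D = 33.4.
Then x_A = 33.75 − 0.25·33.4 = 25.4.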